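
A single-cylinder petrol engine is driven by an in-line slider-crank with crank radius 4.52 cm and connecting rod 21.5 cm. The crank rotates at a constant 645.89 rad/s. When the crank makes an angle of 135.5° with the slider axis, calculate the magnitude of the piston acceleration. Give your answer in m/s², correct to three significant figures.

13300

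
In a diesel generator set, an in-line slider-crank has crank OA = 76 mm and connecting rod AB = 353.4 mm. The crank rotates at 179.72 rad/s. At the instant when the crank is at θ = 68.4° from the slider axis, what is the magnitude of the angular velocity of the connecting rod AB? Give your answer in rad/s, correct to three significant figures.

14.5

ω = 179.7 rad/s
The rod makes angle φ with the slider axis where L sinφ = r sinθ; differentiating, L cosφ·φ̇ = r ω cosθ.
L cosφ = √(L² − r² sin²θ) = 0.34626 m.
|ω_rod| = r ω |cosθ| / √(L² − r² sin²θ) = 0.076·179.7·0.36812/0.34626 = 14.521 rad/s.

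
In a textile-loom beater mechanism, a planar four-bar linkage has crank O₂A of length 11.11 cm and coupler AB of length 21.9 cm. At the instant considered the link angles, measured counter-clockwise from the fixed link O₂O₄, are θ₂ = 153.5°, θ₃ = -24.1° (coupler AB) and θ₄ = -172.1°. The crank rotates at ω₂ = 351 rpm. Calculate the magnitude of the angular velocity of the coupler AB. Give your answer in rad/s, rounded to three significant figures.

19.9

ω₂ = 36.76 rad/s (from 351 rpm).
Differentiating the loop-closure r₂e^{iθ₂}+r₃e^{iθ₃}=r₁+r₄e^{iθ₄} gives r₂ω₂e^{iθ₂}+r₃ω₃e^{iθ₃}=r₄ω₄e^{iθ₄}.
Eliminating the other unknown: ω₃ = r₂ω₂ sin(θ₄−θ₂) / [r₃ sin(θ₃−θ₄)].
Numerator sine = +0.56497; denominator sine = +0.52992.
Result = 0.1111·36.76·(+0.56497) / (0.219·(+0.52992)) = +19.88 rad/s; magnitude 19.88 rad/s.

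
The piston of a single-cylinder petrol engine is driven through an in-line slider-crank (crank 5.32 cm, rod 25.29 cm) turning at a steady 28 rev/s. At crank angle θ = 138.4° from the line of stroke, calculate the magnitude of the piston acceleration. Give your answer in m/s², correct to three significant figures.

ω = 2π·28 = 175.9 rad/s
x(θ) = r cosθ + √(L² − r² sin²θ); with ω constant, a = ω²·d²x/dθ².
d²x/dθ² = −r cosθ − r²(cos2θ)/√u − r⁴ sin²2θ/(4u^{3/2}),  u = L² − r² sin²θ = 0.0627108 m².
Substituting r = 0.0532 m, L = 0.2529 m, θ = 138.4°: d²x/dθ² = +0.038319 m.
a = ω²·d²x/dθ² = (175.9)²·(+0.038319) = +1186 m/s²;  |a| = 1186 m/s².

1190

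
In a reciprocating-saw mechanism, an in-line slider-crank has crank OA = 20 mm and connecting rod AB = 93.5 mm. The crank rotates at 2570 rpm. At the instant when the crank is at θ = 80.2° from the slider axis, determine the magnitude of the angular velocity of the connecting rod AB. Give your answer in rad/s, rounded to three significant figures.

10.0

ω = 269.1 rad/s (converted from 2570 rpm).
The rod makes angle φ with the slider axis where L sinφ = r sinθ; differentiating, L cosφ·φ̇ = r ω cosθ.
L cosφ = √(L² − r² sin²θ) = 0.091399 m.
|ω_rod| = r ω |cosθ| / √(L² − r² sin²θ) = 0.02·269.1·0.17021/0.091399 = 10.024 rad/s.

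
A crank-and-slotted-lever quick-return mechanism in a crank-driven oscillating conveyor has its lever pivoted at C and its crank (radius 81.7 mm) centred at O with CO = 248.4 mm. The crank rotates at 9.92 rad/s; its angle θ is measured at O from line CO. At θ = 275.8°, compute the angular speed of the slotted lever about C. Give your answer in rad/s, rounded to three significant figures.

1.19

ω = 9.92 rad/s
Crank pin A relative to C: A = (d + r cosθ, r sinθ); lever angle φ = atan2(r sinθ, d + r cosθ).
Differentiating tanφ: φ̇ = rω(d cosθ + r)/(d² + r² + 2dr cosθ).
d² + r² + 2dr cosθ = |CA|² = 0.0724792 m²;  d cosθ + r = +0.1068 m.
|ω_lever| = |0.0817·9.92·+0.1068| / 0.0724792 = 1.1943 rad/s.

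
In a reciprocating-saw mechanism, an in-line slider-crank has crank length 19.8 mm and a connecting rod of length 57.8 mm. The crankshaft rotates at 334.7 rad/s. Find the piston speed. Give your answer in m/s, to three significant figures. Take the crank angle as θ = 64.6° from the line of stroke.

6.91

ω = 334.7 rad/s
For an in-line slider-crank, x = r cosθ + √(L² − r² sin²θ), so v = −rω sinθ·[1 + r cosθ/√(L² − r² sin²θ)].
With r = 0.0198 m, L = 0.0578 m, θ = 64.6°: √(L² − r² sin²θ) = 0.054963 m.
v = −0.0198·334.7·0.90334·[1 + 0.0198·0.42894/0.054963] = -6.9115 m/s.
|v| = 6.9115 m/s.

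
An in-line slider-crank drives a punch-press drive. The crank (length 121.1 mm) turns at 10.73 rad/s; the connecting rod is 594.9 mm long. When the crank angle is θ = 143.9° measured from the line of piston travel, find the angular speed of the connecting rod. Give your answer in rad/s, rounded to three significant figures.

1.78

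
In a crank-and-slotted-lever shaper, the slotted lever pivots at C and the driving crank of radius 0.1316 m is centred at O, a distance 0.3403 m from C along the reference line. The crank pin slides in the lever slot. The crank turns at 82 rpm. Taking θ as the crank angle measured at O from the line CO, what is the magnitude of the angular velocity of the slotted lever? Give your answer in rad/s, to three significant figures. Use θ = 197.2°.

ω = 8.587 rad/s (from 82 rpm).
Crank pin A relative to C: A = (d + r cosθ, r sinθ); lever angle φ = atan2(r sinθ, d + r cosθ).
Differentiating tanφ: φ̇ = rω(d cosθ + r)/(d² + r² + 2dr cosθ).
d² + r² + 2dr cosθ = |CA|² = 0.0475613 m²;  d cosθ + r = -0.19348 m.
|ω_lever| = |0.1316·8.587·-0.19348| / 0.0475613 = 4.5971 rad/s.

4.60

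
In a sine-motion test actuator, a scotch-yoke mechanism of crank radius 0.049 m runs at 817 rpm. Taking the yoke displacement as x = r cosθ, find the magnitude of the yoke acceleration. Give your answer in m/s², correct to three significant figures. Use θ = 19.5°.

338

ω = 85.56 rad/s (from 817 rpm).
x = r cosθ ⇒ ẍ = −rω² cosθ (ω constant).
|a| = rω²|cosθ| = 0.049·(85.56)²·|cos 19.5°| = 338.1 m/s².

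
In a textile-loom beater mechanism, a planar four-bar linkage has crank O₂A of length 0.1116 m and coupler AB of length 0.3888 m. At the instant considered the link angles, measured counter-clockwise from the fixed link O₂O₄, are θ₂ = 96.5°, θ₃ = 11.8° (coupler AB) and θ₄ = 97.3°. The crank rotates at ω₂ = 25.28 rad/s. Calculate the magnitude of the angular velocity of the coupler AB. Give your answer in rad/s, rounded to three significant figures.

0.102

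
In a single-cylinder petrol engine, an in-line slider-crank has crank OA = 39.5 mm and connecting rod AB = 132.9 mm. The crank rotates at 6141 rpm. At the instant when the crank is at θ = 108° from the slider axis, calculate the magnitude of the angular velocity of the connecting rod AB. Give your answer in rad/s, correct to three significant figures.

ω = 643.1 rad/s (converted from 6141 rpm).
The rod makes angle φ with the slider axis where L sinφ = r sinθ; differentiating, L cosφ·φ̇ = r ω cosθ.
L cosφ = √(L² − r² sin²θ) = 0.12748 m.
|ω_rod| = r ω |cosθ| / √(L² − r² sin²θ) = 0.0395·643.1·0.30902/0.12748 = 61.575 rad/s.

61.6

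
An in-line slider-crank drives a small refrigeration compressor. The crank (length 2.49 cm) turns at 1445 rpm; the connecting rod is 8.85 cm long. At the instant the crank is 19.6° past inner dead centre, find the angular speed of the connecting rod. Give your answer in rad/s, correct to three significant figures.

ω = 151.3 rad/s (converted from 1445 rpm).
The rod makes angle φ with the slider axis where L sinφ = r sinθ; differentiating, L cosφ·φ̇ = r ω cosθ.
L cosφ = √(L² − r² sin²θ) = 0.088105 m.
|ω_rod| = r ω |cosθ| / √(L² − r² sin²θ) = 0.0249·151.3·0.94206/0.088105 = 40.288 rad/s.

40.3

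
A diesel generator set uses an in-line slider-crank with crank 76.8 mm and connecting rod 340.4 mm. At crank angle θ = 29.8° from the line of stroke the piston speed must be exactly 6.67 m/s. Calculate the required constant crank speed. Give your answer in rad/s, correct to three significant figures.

For an in-line slider-crank, |v_piston| = rω|sinθ|·[1 + r cosθ/√(L² − r² sin²θ)].
With r = 0.0768 m, L = 0.3404 m, θ = 29.8°: the bracketed kinematic factor |dx/dθ| = 0.045688 m.
ω = v/|dx/dθ| = 6.67/0.045688 = 145.99 rad/s.

146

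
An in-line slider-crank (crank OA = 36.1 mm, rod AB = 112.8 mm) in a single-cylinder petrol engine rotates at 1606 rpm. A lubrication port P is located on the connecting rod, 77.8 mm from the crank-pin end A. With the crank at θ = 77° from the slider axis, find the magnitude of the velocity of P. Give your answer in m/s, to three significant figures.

ω = 168.2 rad/s.  Crank-pin speed |V_A| = rω = 6.0713 m/s, perpendicular to OA.
Rod angle: sinφ = −(r/L) sinθ ⇒ φ = -18.170°; ω_rod = −rω cosθ/√(L²−r²sin²θ) = -12.743 rad/s.
V_P = V_A + ω_rod × AP, with AP = 0.0778 m along the rod.
Components: V_Px = −rω sinθ − a·ω_rod·sinφ = -6.2248 m/s;  V_Py = rω cosθ + a·ω_rod·cosφ = +0.42377 m/s.
|V_P| = √(V_Px² + V_Py²) = 6.2393 m/s.

6.24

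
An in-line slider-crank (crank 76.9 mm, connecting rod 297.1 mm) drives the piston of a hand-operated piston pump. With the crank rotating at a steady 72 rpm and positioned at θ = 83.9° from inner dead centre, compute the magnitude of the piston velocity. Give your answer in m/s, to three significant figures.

0.593

ω = 2π·72/60 = 7.54 rad/s
For an in-line slider-crank, x = r cosθ + √(L² − r² sin²θ), so v = −rω sinθ·[1 + r cosθ/√(L² − r² sin²θ)].
With r = 0.0769 m, L = 0.2971 m, θ = 83.9°: √(L² − r² sin²θ) = 0.28709 m.
v = −0.0769·7.54·0.99434·[1 + 0.0769·0.10626/0.28709] = -0.59294 m/s.
|v| = 0.59294 m/s.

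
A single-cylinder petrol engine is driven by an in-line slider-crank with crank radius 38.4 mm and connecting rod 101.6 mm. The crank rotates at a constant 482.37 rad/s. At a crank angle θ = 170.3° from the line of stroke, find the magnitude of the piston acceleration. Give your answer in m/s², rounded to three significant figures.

ω = 482.4 rad/s
x(θ) = r cosθ + √(L² − r² sin²θ); with ω constant, a = ω²·d²x/dθ².
d²x/dθ² = −r cosθ − r²(cos2θ)/√u − r⁴ sin²2θ/(4u^{3/2}),  u = L² − r² sin²θ = 0.0102807 m².
Substituting r = 0.0384 m, L = 0.1016 m, θ = 170.3°: d²x/dθ² = +0.024076 m.
a = ω²·d²x/dθ² = (482.4)²·(+0.024076) = +5602.1 m/s²;  |a| = 5602.1 m/s².

5600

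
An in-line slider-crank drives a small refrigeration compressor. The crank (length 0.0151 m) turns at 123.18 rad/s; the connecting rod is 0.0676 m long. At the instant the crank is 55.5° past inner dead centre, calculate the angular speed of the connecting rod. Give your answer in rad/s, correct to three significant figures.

15.9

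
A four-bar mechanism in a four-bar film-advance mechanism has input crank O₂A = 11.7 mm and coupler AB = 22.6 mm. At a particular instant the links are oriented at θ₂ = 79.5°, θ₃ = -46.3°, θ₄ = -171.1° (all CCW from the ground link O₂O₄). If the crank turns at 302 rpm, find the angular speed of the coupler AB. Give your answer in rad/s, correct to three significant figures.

18.8

ω₂ = 31.63 rad/s (from 302 rpm).
Differentiating the loop-closure r₂e^{iθ₂}+r₃e^{iθ₃}=r₁+r₄e^{iθ₄} gives r₂ω₂e^{iθ₂}+r₃ω₃e^{iθ₃}=r₄ω₄e^{iθ₄}.
Eliminating the other unknown: ω₃ = r₂ω₂ sin(θ₄−θ₂) / [r₃ sin(θ₃−θ₄)].
Numerator sine = +0.94322; denominator sine = +0.82115.
Result = 0.0117·31.63·(+0.94322) / (0.0226·(+0.82115)) = +18.806 rad/s; magnitude 18.806 rad/s.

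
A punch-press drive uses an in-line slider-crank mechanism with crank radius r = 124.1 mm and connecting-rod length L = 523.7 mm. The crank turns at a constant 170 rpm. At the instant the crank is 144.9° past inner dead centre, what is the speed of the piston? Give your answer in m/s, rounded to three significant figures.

1.02

ω = 2π·170/60 = 17.8 rad/s
For an in-line slider-crank, x = r cosθ + √(L² − r² sin²θ), so v = −rω sinθ·[1 + r cosθ/√(L² − r² sin²θ)].
With r = 0.1241 m, L = 0.5237 m, θ = 144.9°: √(L² − r² sin²θ) = 0.51882 m.
v = −0.1241·17.8·0.57501·[1 + 0.1241·-0.81815/0.51882] = -1.0217 m/s.
|v| = 1.0217 m/s.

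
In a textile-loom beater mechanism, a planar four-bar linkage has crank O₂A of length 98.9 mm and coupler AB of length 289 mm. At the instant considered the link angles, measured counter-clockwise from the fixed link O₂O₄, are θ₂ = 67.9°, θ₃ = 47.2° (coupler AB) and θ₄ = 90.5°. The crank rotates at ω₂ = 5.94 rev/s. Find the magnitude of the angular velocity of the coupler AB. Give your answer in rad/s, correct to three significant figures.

ω₂ = 37.32 rad/s (from 5.94 rev/s).
Differentiating the loop-closure r₂e^{iθ₂}+r₃e^{iθ₃}=r₁+r₄e^{iθ₄} gives r₂ω₂e^{iθ₂}+r₃ω₃e^{iθ₃}=r₄ω₄e^{iθ₄}.
Eliminating the other unknown: ω₃ = r₂ω₂ sin(θ₄−θ₂) / [r₃ sin(θ₃−θ₄)].
Numerator sine = +0.38430; denominator sine = -0.68582.
Result = 0.0989·37.32·(+0.38430) / (0.289·(-0.68582)) = -7.1568 rad/s; magnitude 7.1568 rad/s.

7.16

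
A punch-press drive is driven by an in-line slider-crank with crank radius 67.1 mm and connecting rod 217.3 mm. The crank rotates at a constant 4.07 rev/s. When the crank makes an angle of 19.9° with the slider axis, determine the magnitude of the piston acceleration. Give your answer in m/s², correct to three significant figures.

51.9

ω = 2π·4.07 = 25.57 rad/s
x(θ) = r cosθ + √(L² − r² sin²θ); with ω constant, a = ω²·d²x/dθ².
d²x/dθ² = −r cosθ − r²(cos2θ)/√u − r⁴ sin²2θ/(4u^{3/2}),  u = L² − r² sin²θ = 0.0466976 m².
Substituting r = 0.0671 m, L = 0.2173 m, θ = 19.9°: d²x/dθ² = -0.079306 m.
a = ω²·d²x/dθ² = (25.57)²·(-0.079306) = -51.863 m/s²;  |a| = 51.863 m/s².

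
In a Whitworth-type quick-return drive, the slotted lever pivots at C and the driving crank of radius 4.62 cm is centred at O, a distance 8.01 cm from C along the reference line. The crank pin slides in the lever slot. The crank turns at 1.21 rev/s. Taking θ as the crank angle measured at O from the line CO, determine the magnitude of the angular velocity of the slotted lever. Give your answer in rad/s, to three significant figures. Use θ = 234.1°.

ω = 7.603 rad/s (from 1.21 rev/s).
Crank pin A relative to C: A = (d + r cosθ, r sinθ); lever angle φ = atan2(r sinθ, d + r cosθ).
Differentiating tanφ: φ̇ = rω(d cosθ + r)/(d² + r² + 2dr cosθ).
d² + r² + 2dr cosθ = |CA|² = 0.00421057 m²;  d cosθ + r = -0.00076843 m.
|ω_lever| = |0.0462·7.603·-0.00076843| / 0.00421057 = 0.064102 rad/s.

0.0641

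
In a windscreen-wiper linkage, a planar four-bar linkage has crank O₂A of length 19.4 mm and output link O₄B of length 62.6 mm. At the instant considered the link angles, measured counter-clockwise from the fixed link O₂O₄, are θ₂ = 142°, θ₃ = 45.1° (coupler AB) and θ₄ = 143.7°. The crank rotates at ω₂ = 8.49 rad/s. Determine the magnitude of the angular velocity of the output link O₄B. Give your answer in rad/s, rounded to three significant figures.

ω₂ = 8.49 rad/s
Differentiating the loop-closure r₂e^{iθ₂}+r₃e^{iθ₃}=r₁+r₄e^{iθ₄} gives r₂ω₂e^{iθ₂}+r₃ω₃e^{iθ₃}=r₄ω₄e^{iθ₄}.
Eliminating the other unknown: ω₄ = r₂ω₂ sin(θ₂−θ₃) / [r₄ sin(θ₄−θ₃)].
Numerator sine = +0.99276; denominator sine = +0.98876.
Result = 0.0194·8.49·(+0.99276) / (0.0626·(+0.98876)) = +2.6417 rad/s; magnitude 2.6417 rad/s.

2.64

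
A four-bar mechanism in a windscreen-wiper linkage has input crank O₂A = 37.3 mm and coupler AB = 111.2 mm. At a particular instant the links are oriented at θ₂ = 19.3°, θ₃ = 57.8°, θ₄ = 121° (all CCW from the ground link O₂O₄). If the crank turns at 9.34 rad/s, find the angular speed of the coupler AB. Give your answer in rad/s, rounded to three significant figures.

3.44

ω₂ = 9.34 rad/s
Differentiating the loop-closure r₂e^{iθ₂}+r₃e^{iθ₃}=r₁+r₄e^{iθ₄} gives r₂ω₂e^{iθ₂}+r₃ω₃e^{iθ₃}=r₄ω₄e^{iθ₄}.
Eliminating the other unknown: ω₃ = r₂ω₂ sin(θ₄−θ₂) / [r₃ sin(θ₃−θ₄)].
Numerator sine = +0.97922; denominator sine = -0.89259.
Result = 0.0373·9.34·(+0.97922) / (0.1112·(-0.89259)) = -3.437 rad/s; magnitude 3.437 rad/s.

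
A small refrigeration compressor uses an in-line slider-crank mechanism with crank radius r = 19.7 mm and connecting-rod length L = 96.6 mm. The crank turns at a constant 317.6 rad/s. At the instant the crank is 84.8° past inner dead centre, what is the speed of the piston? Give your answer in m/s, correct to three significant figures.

ω = 317.6 rad/s
For an in-line slider-crank, x = r cosθ + √(L² − r² sin²θ), so v = −rω sinθ·[1 + r cosθ/√(L² − r² sin²θ)].
With r = 0.0197 m, L = 0.0966 m, θ = 84.8°: √(L² − r² sin²θ) = 0.094587 m.
v = −0.0197·317.6·0.99588·[1 + 0.0197·0.09063/0.094587] = -6.3486 m/s.
|v| = 6.3486 m/s.

6.35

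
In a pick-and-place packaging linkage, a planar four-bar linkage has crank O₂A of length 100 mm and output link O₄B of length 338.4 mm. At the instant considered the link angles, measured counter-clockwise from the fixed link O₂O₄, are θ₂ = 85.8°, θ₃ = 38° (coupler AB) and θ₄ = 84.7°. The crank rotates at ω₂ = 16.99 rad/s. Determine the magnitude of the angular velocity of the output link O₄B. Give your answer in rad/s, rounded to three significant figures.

ω₂ = 16.99 rad/s
Differentiating the loop-closure r₂e^{iθ₂}+r₃e^{iθ₃}=r₁+r₄e^{iθ₄} gives r₂ω₂e^{iθ₂}+r₃ω₃e^{iθ₃}=r₄ω₄e^{iθ₄}.
Eliminating the other unknown: ω₄ = r₂ω₂ sin(θ₂−θ₃) / [r₄ sin(θ₄−θ₃)].
Numerator sine = +0.74080; denominator sine = +0.72777.
Result = 0.1·16.99·(+0.74080) / (0.3384·(+0.72777)) = +5.1106 rad/s; magnitude 5.1106 rad/s.

5.11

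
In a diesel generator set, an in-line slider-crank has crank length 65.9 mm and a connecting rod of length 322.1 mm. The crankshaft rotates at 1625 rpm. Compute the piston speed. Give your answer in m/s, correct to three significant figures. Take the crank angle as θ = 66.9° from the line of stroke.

ω = 2π·1625/60 = 170.2 rad/s
For an in-line slider-crank, x = r cosθ + √(L² − r² sin²θ), so v = −rω sinθ·[1 + r cosθ/√(L² − r² sin²θ)].
With r = 0.0659 m, L = 0.3221 m, θ = 66.9°: √(L² − r² sin²θ) = 0.31634 m.
v = −0.0659·170.2·0.91982·[1 + 0.0659·0.39234/0.31634] = -11.158 m/s.
|v| = 11.158 m/s.

11.2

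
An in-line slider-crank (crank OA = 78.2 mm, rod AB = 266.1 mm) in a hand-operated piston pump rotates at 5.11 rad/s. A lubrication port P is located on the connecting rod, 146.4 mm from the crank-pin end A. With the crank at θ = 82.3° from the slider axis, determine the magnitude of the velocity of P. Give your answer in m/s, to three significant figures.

ω = 5.11 rad/s.  Crank-pin speed |V_A| = rω = 0.3996 m/s, perpendicular to OA.
Rod angle: sinφ = −(r/L) sinθ ⇒ φ = -16.931°; ω_rod = −rω cosθ/√(L²−r²sin²θ) = -0.21032 rad/s.
V_P = V_A + ω_rod × AP, with AP = 0.1464 m along the rod.
Components: V_Px = −rω sinθ − a·ω_rod·sinφ = -0.40497 m/s;  V_Py = rω cosθ + a·ω_rod·cosφ = +0.024084 m/s.
|V_P| = √(V_Px² + V_Py²) = 0.40568 m/s.

0.406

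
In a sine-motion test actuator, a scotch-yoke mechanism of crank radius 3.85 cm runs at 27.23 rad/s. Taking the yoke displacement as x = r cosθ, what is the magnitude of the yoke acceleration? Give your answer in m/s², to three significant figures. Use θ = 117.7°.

13.3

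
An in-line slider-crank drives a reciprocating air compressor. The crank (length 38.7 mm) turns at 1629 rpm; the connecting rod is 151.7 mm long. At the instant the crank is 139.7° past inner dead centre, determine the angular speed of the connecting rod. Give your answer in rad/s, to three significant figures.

ω = 170.6 rad/s (converted from 1629 rpm).
The rod makes angle φ with the slider axis where L sinφ = r sinθ; differentiating, L cosφ·φ̇ = r ω cosθ.
L cosφ = √(L² − r² sin²θ) = 0.14962 m.
|ω_rod| = r ω |cosθ| / √(L² − r² sin²θ) = 0.0387·170.6·0.76267/0.14962 = 33.652 rad/s.

33.7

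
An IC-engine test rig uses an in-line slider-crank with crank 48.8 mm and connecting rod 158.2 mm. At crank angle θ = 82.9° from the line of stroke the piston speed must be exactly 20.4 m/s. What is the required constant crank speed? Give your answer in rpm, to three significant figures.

3870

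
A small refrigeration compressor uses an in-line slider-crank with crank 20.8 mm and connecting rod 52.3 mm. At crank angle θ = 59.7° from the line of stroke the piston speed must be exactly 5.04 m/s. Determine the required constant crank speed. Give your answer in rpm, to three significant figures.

2210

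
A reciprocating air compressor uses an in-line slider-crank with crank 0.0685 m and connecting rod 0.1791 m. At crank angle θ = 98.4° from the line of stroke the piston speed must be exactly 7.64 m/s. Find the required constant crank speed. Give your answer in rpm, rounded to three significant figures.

1150

For an in-line slider-crank, |v_piston| = rω|sinθ|·[1 + r cosθ/√(L² − r² sin²θ)].
With r = 0.0685 m, L = 0.1791 m, θ = 98.4°: the bracketed kinematic factor |dx/dθ| = 0.063675 m.
ω = v/|dx/dθ| = 7.64/0.063675 = 119.98 rad/s.
N = 60ω/(2π) = 1145.8 rpm.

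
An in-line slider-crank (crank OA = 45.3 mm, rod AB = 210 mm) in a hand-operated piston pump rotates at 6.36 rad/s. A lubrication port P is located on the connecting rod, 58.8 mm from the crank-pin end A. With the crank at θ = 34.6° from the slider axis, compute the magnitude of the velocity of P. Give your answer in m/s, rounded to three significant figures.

0.242

ω = 6.36 rad/s.  Crank-pin speed |V_A| = rω = 0.28811 m/s, perpendicular to OA.
Rod angle: sinφ = −(r/L) sinθ ⇒ φ = -7.036°; ω_rod = −rω cosθ/√(L²−r²sin²θ) = -1.1379 rad/s.
V_P = V_A + ω_rod × AP, with AP = 0.0588 m along the rod.
Components: V_Px = −rω sinθ − a·ω_rod·sinφ = -0.1718 m/s;  V_Py = rω cosθ + a·ω_rod·cosφ = +0.17075 m/s.
|V_P| = √(V_Px² + V_Py²) = 0.24222 m/s.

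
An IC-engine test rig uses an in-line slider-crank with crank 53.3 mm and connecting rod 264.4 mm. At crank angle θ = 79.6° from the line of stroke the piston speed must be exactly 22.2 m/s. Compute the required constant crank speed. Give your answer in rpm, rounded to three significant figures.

For an in-line slider-crank, |v_piston| = rω|sinθ|·[1 + r cosθ/√(L² − r² sin²θ)].
With r = 0.0533 m, L = 0.2644 m, θ = 79.6°: the bracketed kinematic factor |dx/dθ| = 0.054371 m.
ω = v/|dx/dθ| = 22.2/0.054371 = 408.31 rad/s.
N = 60ω/(2π) = 3899.1 rpm.

3900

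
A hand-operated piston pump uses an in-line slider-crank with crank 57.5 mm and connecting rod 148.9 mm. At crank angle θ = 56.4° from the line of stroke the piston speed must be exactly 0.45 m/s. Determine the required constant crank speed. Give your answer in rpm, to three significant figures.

For an in-line slider-crank, |v_piston| = rω|sinθ|·[1 + r cosθ/√(L² − r² sin²θ)].
With r = 0.0575 m, L = 0.1489 m, θ = 56.4°: the bracketed kinematic factor |dx/dθ| = 0.058702 m.
ω = v/|dx/dθ| = 0.45/0.058702 = 7.6658 rad/s.
N = 60ω/(2π) = 73.203 rpm.

73.2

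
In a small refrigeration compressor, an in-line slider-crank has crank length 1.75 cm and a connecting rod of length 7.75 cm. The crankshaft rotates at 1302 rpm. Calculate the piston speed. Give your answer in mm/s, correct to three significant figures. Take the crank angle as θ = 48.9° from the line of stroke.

2070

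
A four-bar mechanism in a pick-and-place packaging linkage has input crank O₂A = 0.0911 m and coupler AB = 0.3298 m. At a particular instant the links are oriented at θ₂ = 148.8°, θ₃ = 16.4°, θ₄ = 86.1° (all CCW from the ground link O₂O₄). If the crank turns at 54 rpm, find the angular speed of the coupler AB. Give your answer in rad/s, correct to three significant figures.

1.48

ω₂ = 5.655 rad/s (from 54 rpm).
Differentiating the loop-closure r₂e^{iθ₂}+r₃e^{iθ₃}=r₁+r₄e^{iθ₄} gives r₂ω₂e^{iθ₂}+r₃ω₃e^{iθ₃}=r₄ω₄e^{iθ₄}.
Eliminating the other unknown: ω₃ = r₂ω₂ sin(θ₄−θ₂) / [r₃ sin(θ₃−θ₄)].
Numerator sine = -0.88862; denominator sine = -0.93789.
Result = 0.0911·5.655·(-0.88862) / (0.3298·(-0.93789)) = +1.48 rad/s; magnitude 1.48 rad/s.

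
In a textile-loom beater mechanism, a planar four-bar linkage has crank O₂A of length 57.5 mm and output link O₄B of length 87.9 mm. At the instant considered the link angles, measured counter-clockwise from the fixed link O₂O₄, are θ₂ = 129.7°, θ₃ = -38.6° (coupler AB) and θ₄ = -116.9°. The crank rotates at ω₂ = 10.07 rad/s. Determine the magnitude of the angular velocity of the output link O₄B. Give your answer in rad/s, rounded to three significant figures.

ω₂ = 10.07 rad/s
Differentiating the loop-closure r₂e^{iθ₂}+r₃e^{iθ₃}=r₁+r₄e^{iθ₄} gives r₂ω₂e^{iθ₂}+r₃ω₃e^{iθ₃}=r₄ω₄e^{iθ₄}.
Eliminating the other unknown: ω₄ = r₂ω₂ sin(θ₂−θ₃) / [r₄ sin(θ₄−θ₃)].
Numerator sine = +0.20279; denominator sine = -0.97922.
Result = 0.0575·10.07·(+0.20279) / (0.0879·(-0.97922)) = -1.3642 rad/s; magnitude 1.3642 rad/s.

1.36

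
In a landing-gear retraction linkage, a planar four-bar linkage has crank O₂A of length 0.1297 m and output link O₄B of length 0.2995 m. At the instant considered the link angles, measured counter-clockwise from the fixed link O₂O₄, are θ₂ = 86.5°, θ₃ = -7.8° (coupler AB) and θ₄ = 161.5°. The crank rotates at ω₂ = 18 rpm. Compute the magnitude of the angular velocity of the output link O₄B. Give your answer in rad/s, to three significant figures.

4.38

ω₂ = 1.885 rad/s (from 18 rpm).
Differentiating the loop-closure r₂e^{iθ₂}+r₃e^{iθ₃}=r₁+r₄e^{iθ₄} gives r₂ω₂e^{iθ₂}+r₃ω₃e^{iθ₃}=r₄ω₄e^{iθ₄}.
Eliminating the other unknown: ω₄ = r₂ω₂ sin(θ₂−θ₃) / [r₄ sin(θ₄−θ₃)].
Numerator sine = +0.99719; denominator sine = +0.18567.
Result = 0.1297·1.885·(+0.99719) / (0.2995·(+0.18567)) = +4.3842 rad/s; magnitude 4.3842 rad/s.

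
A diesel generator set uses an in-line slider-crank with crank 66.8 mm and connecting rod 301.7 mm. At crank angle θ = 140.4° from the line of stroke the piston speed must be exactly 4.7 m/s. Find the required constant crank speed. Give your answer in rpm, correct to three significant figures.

For an in-line slider-crank, |v_piston| = rω|sinθ|·[1 + r cosθ/√(L² − r² sin²θ)].
With r = 0.0668 m, L = 0.3017 m, θ = 140.4°: the bracketed kinematic factor |dx/dθ| = 0.035242 m.
ω = v/|dx/dθ| = 4.7/0.035242 = 133.36 rad/s.
N = 60ω/(2π) = 1273.5 rpm.

1270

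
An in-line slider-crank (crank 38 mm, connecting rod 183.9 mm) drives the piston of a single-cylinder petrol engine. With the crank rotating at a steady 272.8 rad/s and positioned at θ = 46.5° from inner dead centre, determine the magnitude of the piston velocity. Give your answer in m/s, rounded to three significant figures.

8.60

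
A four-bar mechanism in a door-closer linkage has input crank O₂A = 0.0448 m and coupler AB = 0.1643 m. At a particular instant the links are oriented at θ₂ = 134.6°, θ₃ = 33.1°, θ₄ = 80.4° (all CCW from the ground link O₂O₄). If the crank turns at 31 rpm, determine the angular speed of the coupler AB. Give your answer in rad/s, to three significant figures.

0.977

ω₂ = 3.246 rad/s (from 31 rpm).
Differentiating the loop-closure r₂e^{iθ₂}+r₃e^{iθ₃}=r₁+r₄e^{iθ₄} gives r₂ω₂e^{iθ₂}+r₃ω₃e^{iθ₃}=r₄ω₄e^{iθ₄}.
Eliminating the other unknown: ω₃ = r₂ω₂ sin(θ₄−θ₂) / [r₃ sin(θ₃−θ₄)].
Numerator sine = -0.81106; denominator sine = -0.73491.
Result = 0.0448·3.246·(-0.81106) / (0.1643·(-0.73491)) = +0.9769 rad/s; magnitude 0.9769 rad/s.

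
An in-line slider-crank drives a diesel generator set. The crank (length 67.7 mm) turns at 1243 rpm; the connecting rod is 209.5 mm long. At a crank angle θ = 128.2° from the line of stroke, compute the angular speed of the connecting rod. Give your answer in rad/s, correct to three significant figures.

ω = 130.2 rad/s (converted from 1243 rpm).
The rod makes angle φ with the slider axis where L sinφ = r sinθ; differentiating, L cosφ·φ̇ = r ω cosθ.
L cosφ = √(L² − r² sin²θ) = 0.20263 m.
|ω_rod| = r ω |cosθ| / √(L² − r² sin²θ) = 0.0677·130.2·0.61841/0.20263 = 26.894 rad/s.

26.9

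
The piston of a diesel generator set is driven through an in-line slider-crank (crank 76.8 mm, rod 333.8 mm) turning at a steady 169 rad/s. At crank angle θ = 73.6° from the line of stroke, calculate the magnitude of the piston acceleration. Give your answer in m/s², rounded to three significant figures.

186

ω = 169 rad/s
x(θ) = r cosθ + √(L² − r² sin²θ); with ω constant, a = ω²·d²x/dθ².
d²x/dθ² = −r cosθ − r²(cos2θ)/√u − r⁴ sin²2θ/(4u^{3/2}),  u = L² − r² sin²θ = 0.105994 m².
Substituting r = 0.0768 m, L = 0.3338 m, θ = 73.6°: d²x/dθ² = -0.0065294 m.
a = ω²·d²x/dθ² = (169)²·(-0.0065294) = -186.49 m/s²;  |a| = 186.49 m/s².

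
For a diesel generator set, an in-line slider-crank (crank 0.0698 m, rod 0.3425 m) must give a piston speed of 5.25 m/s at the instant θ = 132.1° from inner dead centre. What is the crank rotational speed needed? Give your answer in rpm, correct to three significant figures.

1120

For an in-line slider-crank, |v_piston| = rω|sinθ|·[1 + r cosθ/√(L² − r² sin²θ)].
With r = 0.0698 m, L = 0.3425 m, θ = 132.1°: the bracketed kinematic factor |dx/dθ| = 0.044632 m.
ω = v/|dx/dθ| = 5.25/0.044632 = 117.63 rad/s.
N = 60ω/(2π) = 1123.3 rpm.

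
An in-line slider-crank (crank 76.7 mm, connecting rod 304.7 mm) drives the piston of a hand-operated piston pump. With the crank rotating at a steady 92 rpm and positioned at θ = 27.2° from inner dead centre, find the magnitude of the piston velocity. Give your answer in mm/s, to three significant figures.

ω = 2π·92/60 = 9.634 rad/s
For an in-line slider-crank, x = r cosθ + √(L² − r² sin²θ), so v = −rω sinθ·[1 + r cosθ/√(L² − r² sin²θ)].
With r = 0.0767 m, L = 0.3047 m, θ = 27.2°: √(L² − r² sin²θ) = 0.30268 m.
v = −0.0767·9.634·0.45710·[1 + 0.0767·0.88942/0.30268] = -0.4139 m/s.
|v| = 0.4139 m/s = 413.9 mm/s.

414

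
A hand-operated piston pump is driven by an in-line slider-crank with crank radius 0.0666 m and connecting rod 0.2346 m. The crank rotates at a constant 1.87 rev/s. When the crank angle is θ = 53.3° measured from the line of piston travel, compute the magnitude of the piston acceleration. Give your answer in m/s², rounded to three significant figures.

ω = 2π·1.87 = 11.75 rad/s
x(θ) = r cosθ + √(L² − r² sin²θ); with ω constant, a = ω²·d²x/dθ².
d²x/dθ² = −r cosθ − r²(cos2θ)/√u − r⁴ sin²2θ/(4u^{3/2}),  u = L² − r² sin²θ = 0.0521858 m².
Substituting r = 0.0666 m, L = 0.2346 m, θ = 53.3°: d²x/dθ² = -0.034634 m.
a = ω²·d²x/dθ² = (11.75)²·(-0.034634) = -4.7812 m/s²;  |a| = 4.7812 m/s².

4.78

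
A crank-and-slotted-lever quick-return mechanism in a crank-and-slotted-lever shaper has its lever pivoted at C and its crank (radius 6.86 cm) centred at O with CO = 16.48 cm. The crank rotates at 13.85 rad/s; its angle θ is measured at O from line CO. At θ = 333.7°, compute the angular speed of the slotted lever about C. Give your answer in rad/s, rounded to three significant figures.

3.94

ω = 13.85 rad/s
Crank pin A relative to C: A = (d + r cosθ, r sinθ); lever angle φ = atan2(r sinθ, d + r cosθ).
Differentiating tanφ: φ̇ = rω(d cosθ + r)/(d² + r² + 2dr cosθ).
d² + r² + 2dr cosθ = |CA|² = 0.0521351 m²;  d cosθ + r = +0.21634 m.
|ω_lever| = |0.0686·13.85·+0.21634| / 0.0521351 = 3.9426 rad/s.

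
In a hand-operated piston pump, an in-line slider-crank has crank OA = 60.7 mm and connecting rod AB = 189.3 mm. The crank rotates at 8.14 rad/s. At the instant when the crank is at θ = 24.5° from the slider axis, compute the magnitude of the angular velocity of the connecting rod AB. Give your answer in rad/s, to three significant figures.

ω = 8.14 rad/s
The rod makes angle φ with the slider axis where L sinφ = r sinθ; differentiating, L cosφ·φ̇ = r ω cosθ.
L cosφ = √(L² − r² sin²θ) = 0.18762 m.
|ω_rod| = r ω |cosθ| / √(L² − r² sin²θ) = 0.0607·8.14·0.90996/0.18762 = 2.3964 rad/s.

2.40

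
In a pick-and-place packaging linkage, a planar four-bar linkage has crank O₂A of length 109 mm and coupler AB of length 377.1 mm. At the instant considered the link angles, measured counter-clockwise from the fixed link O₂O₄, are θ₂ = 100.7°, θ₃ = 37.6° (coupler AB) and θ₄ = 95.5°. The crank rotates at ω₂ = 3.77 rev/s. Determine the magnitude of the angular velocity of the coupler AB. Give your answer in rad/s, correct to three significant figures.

0.733

ω₂ = 23.69 rad/s (from 3.77 rev/s).
Differentiating the loop-closure r₂e^{iθ₂}+r₃e^{iθ₃}=r₁+r₄e^{iθ₄} gives r₂ω₂e^{iθ₂}+r₃ω₃e^{iθ₃}=r₄ω₄e^{iθ₄}.
Eliminating the other unknown: ω₃ = r₂ω₂ sin(θ₄−θ₂) / [r₃ sin(θ₃−θ₄)].
Numerator sine = -0.09063; denominator sine = -0.84712.
Result = 0.109·23.69·(-0.09063) / (0.3771·(-0.84712)) = +0.73254 rad/s; magnitude 0.73254 rad/s.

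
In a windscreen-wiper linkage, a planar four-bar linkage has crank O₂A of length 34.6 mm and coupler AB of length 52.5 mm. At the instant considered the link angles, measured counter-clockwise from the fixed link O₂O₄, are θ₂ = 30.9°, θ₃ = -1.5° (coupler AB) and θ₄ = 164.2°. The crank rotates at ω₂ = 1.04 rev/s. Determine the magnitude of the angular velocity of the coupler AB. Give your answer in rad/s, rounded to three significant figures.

ω₂ = 6.535 rad/s (from 1.04 rev/s).
Differentiating the loop-closure r₂e^{iθ₂}+r₃e^{iθ₃}=r₁+r₄e^{iθ₄} gives r₂ω₂e^{iθ₂}+r₃ω₃e^{iθ₃}=r₄ω₄e^{iθ₄}.
Eliminating the other unknown: ω₃ = r₂ω₂ sin(θ₄−θ₂) / [r₃ sin(θ₃−θ₄)].
Numerator sine = +0.72777; denominator sine = -0.24700.
Result = 0.0346·6.535·(+0.72777) / (0.0525·(-0.24700)) = -12.689 rad/s; magnitude 12.689 rad/s.

12.7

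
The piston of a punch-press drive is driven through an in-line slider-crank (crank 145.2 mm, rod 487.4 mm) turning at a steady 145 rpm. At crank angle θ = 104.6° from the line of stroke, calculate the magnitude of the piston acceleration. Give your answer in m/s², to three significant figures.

17.5

ω = 2π·145/60 = 15.18 rad/s
x(θ) = r cosθ + √(L² − r² sin²θ); with ω constant, a = ω²·d²x/dθ².
d²x/dθ² = −r cosθ − r²(cos2θ)/√u − r⁴ sin²2θ/(4u^{3/2}),  u = L² − r² sin²θ = 0.217815 m².
Substituting r = 0.1452 m, L = 0.4874 m, θ = 104.6°: d²x/dθ² = +0.075774 m.
a = ω²·d²x/dθ² = (15.18)²·(+0.075774) = +17.471 m/s²;  |a| = 17.471 m/s².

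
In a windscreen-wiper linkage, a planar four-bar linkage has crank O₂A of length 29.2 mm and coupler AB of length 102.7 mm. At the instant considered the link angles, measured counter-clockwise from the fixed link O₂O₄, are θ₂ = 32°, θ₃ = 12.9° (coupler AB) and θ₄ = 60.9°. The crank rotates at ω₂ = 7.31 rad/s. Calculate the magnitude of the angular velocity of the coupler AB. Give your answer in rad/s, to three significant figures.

1.35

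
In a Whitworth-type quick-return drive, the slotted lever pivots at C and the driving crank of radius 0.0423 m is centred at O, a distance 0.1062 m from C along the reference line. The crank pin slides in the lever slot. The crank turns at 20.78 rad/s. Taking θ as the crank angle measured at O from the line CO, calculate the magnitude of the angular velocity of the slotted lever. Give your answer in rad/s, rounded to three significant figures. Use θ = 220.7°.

5.37

ω = 20.78 rad/s
Crank pin A relative to C: A = (d + r cosθ, r sinθ); lever angle φ = atan2(r sinθ, d + r cosθ).
Differentiating tanφ: φ̇ = rω(d cosθ + r)/(d² + r² + 2dr cosθ).
d² + r² + 2dr cosθ = |CA|² = 0.00625626 m²;  d cosθ + r = -0.038214 m.
|ω_lever| = |0.0423·20.78·-0.038214| / 0.00625626 = 5.369 rad/s.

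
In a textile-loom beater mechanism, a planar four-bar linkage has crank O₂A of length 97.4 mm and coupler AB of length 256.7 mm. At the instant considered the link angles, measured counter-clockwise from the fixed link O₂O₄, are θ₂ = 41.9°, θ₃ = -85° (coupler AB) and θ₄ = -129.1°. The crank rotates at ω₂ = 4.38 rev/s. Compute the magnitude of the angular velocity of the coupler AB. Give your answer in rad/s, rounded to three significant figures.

ω₂ = 27.52 rad/s (from 4.38 rev/s).
Differentiating the loop-closure r₂e^{iθ₂}+r₃e^{iθ₃}=r₁+r₄e^{iθ₄} gives r₂ω₂e^{iθ₂}+r₃ω₃e^{iθ₃}=r₄ω₄e^{iθ₄}.
Eliminating the other unknown: ω₃ = r₂ω₂ sin(θ₄−θ₂) / [r₃ sin(θ₃−θ₄)].
Numerator sine = -0.15643; denominator sine = +0.69591.
Result = 0.0974·27.52·(-0.15643) / (0.2567·(+0.69591)) = -2.3473 rad/s; magnitude 2.3473 rad/s.

2.35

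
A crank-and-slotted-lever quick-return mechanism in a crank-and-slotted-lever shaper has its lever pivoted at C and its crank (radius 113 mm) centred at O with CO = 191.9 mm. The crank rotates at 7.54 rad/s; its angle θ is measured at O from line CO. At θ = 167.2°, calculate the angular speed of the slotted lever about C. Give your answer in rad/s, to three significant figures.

8.65

ω = 7.54 rad/s
Crank pin A relative to C: A = (d + r cosθ, r sinθ); lever angle φ = atan2(r sinθ, d + r cosθ).
Differentiating tanφ: φ̇ = rω(d cosθ + r)/(d² + r² + 2dr cosθ).
d² + r² + 2dr cosθ = |CA|² = 0.00730297 m²;  d cosθ + r = -0.074131 m.
|ω_lever| = |0.113·7.54·-0.074131| / 0.00730297 = 8.6487 rad/s.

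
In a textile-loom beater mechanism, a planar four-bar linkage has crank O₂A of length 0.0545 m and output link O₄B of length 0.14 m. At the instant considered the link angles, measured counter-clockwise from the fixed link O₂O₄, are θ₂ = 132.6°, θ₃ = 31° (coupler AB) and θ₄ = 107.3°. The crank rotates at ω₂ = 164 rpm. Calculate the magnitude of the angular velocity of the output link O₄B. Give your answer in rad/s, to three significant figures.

6.74

ω₂ = 17.17 rad/s (from 164 rpm).
Differentiating the loop-closure r₂e^{iθ₂}+r₃e^{iθ₃}=r₁+r₄e^{iθ₄} gives r₂ω₂e^{iθ₂}+r₃ω₃e^{iθ₃}=r₄ω₄e^{iθ₄}.
Eliminating the other unknown: ω₄ = r₂ω₂ sin(θ₂−θ₃) / [r₄ sin(θ₄−θ₃)].
Numerator sine = +0.97958; denominator sine = +0.97155.
Result = 0.0545·17.17·(+0.97958) / (0.14·(+0.97155)) = +6.7408 rad/s; magnitude 6.7408 rad/s.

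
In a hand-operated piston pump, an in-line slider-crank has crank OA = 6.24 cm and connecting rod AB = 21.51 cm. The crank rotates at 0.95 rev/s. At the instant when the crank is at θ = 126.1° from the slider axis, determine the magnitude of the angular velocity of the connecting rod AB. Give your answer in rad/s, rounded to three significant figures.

1.05

ω = 5.969 rad/s (converted from 0.95 rev/s).
The rod makes angle φ with the slider axis where L sinφ = r sinθ; differentiating, L cosφ·φ̇ = r ω cosθ.
L cosφ = √(L² − r² sin²θ) = 0.20911 m.
|ω_rod| = r ω |cosθ| / √(L² − r² sin²θ) = 0.0624·5.969·0.58920/0.20911 = 1.0495 rad/s.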